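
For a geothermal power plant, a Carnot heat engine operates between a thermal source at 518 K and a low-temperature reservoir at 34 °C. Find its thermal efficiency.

T_C = 34 °C → 34 + 273.15 = 307.15 K.
The Carnot efficiency is η = 1 − T_C/T_H = 1 − 307.15/518.00 = 0.4070.

η ≈ 0.4070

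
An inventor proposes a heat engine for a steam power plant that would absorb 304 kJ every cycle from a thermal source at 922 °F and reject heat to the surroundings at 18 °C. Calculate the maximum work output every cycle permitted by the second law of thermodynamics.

W_max ≈ 189 kJ

T_H = 922 °F → (922 − 32) × 5/9 = 494.44 °C = 767.59 K.
T_C = 18 °C → 18 + 273.15 = 291.15 K.
By the Carnot theorem, η_max = 1 − T_C/T_H = 1 − 291.15/767.59 = 0.6207.
W_max = η_max · Q_H = 0.6207 × 304 = 189 kJ.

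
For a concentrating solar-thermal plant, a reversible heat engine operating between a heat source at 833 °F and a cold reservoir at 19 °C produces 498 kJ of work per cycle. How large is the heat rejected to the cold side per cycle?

T_H = 833 °F → (833 − 32) × 5/9 = 445.00 °C = 718.15 K.
T_C = 19 °C → 19 + 273.15 = 292.15 K.
Since the cycle is reversible, η = 1 − T_C/T_H = 1 − 292.15/718.15 = 0.5932.
Since Q_C/Q_H = T_C/T_H and Q_H = W/η, Q_C = W·T_C/(T_H − T_C) = 498 × 292.15/426.00 = 341.5 kJ.

Q_C ≈ 341.5 kJ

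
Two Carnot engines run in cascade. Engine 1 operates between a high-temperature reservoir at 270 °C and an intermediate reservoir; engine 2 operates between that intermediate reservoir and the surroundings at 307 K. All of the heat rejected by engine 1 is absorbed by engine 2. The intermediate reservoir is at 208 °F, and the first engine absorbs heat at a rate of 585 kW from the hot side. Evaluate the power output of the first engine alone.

Ẇ₁ ≈ 185 kW

T_H = 270 °C → 270 + 273.15 = 543.15 K.
T_m = 208 °F → (208 − 32) × 5/9 = 97.78 °C = 370.93 K.
First-stage efficiency η₁ = 1 − T_m/T_H = 1 − 370.93/543.15 = 0.3171.
W₁ = η₁·Q_H = 0.3171 × 585 = 185 kW.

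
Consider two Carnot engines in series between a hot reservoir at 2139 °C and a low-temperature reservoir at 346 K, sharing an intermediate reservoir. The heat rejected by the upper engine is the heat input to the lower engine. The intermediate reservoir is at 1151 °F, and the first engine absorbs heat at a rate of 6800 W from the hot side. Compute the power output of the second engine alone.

Ẇ₂ ≈ 1550 W

T_H = 2139 °C → 2139 + 273.15 = 2412.15 K.
T_m = 1151 °F → (1151 − 32) × 5/9 = 621.67 °C = 894.82 K.
Heat entering the second stage: Q_m = Q_H·(T_m/T_H) = 6800 × 894.82/2412.15 = 2520 W.
Second-stage efficiency η₂ = 1 − T_C/T_m = 1 − 346.00/894.82 = 0.6133, so W₂ = η₂·Q_m = 1550 W.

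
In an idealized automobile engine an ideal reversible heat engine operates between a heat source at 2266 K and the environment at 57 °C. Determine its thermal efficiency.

η ≈ 0.8543

T_C = 57 °C → 57 + 273.15 = 330.15 K.
η_rev = 1 − T_C/T_H = 1 − 330.15/2266.00 = 0.8543.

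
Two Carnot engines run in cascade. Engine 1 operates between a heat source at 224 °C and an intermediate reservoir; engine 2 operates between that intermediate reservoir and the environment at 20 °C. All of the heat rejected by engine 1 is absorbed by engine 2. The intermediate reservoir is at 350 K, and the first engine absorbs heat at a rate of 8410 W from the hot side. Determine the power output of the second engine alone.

T_H = 224 °C → 224 + 273.15 = 497.15 K.
T_C = 20 °C → 20 + 273.15 = 293.15 K.
Heat entering the second stage: Q_m = Q_H·(T_m/T_H) = 8410 × 350.00/497.15 = 5920 W.
Second-stage efficiency η₂ = 1 − T_C/T_m = 1 − 293.15/350.00 = 0.1624, so W₂ = η₂·Q_m = 962 W.

Ẇ₂ ≈ 962 W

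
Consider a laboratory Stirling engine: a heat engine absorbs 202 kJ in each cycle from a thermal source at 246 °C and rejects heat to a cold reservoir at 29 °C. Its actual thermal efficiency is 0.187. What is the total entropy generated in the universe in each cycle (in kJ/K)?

T_H = 246 °C → 246 + 273.15 = 519.15 K.
T_C = 29 °C → 29 + 273.15 = 302.15 K.
W = η·Q_H = 0.187 × 202 = 37.77 kJ, so Q_C = Q_H − W = 164.2 kJ.
Entropy balance on the reservoirs: −Q_H/T_H = -0.3891 kJ/K, +Q_C/T_C = 0.5435 kJ/K.
ΔS_univ = −Q_H/T_H + Q_C/T_C = 0.154 kJ/K (> 0, since η = 0.187 < η_Carnot = 0.418).

ΔS_univ ≈ 0.154 kJ/K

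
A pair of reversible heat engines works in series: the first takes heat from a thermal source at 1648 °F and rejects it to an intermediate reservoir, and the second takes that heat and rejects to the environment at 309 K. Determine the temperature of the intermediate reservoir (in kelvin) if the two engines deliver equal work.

T_H = 1648 °F → (1648 − 32) × 5/9 = 897.78 °C = 1170.93 K.
For reversible stages Q_m = Q_H·(T_m/T_H). Setting W₁ = Q_H(1 − T_m/T_H) equal to W₂ = Q_m(1 − T_C/T_m) = Q_H·(T_m − T_C)/T_H gives T_H − T_m = T_m − T_C, so T_m = (T_H + T_C)/2 = (1170.93 + 309.00)/2 = 740 K.

T_m ≈ 740 K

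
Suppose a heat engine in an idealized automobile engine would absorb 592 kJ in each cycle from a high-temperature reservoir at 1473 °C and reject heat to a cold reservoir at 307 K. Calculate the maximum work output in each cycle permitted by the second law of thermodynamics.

W_max ≈ 487.9 kJ

T_H = 1473 °C → 1473 + 273.15 = 1746.15 K.
The second-law ceiling is the Carnot efficiency, η_max = 1 − T_C/T_H = 1 − 307.00/1746.15 = 0.8242.
W_max = η_max · Q_H = 0.8242 × 592 = 487.9 kJ.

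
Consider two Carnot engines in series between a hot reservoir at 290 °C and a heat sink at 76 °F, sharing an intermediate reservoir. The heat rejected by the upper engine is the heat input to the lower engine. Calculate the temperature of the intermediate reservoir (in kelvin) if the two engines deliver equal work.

T_m ≈ 430 K

T_H = 290 °C → 290 + 273.15 = 563.15 K.
T_C = 76 °F → (76 − 32) × 5/9 = 24.44 °C = 297.59 K.
For reversible stages Q_m = Q_H·(T_m/T_H). Setting W₁ = Q_H(1 − T_m/T_H) equal to W₂ = Q_m(1 − T_C/T_m) = Q_H·(T_m − T_C)/T_H gives T_H − T_m = T_m − T_C, so T_m = (T_H + T_C)/2 = (563.15 + 297.59)/2 = 430 K.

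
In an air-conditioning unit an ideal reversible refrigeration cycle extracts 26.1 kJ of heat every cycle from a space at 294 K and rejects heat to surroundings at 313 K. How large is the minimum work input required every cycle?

The reversible coefficient of performance is COP_R = T_C/(T_H − T_C) = 294.00/19.00 = 15.4737.
W = Q_C/COP_R = 26.1/15.4737 = 1.687 kJ.

W_in ≈ 1.687 kJ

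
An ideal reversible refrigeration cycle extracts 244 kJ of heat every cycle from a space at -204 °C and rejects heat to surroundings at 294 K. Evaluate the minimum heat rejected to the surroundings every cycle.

T_C = -204 °C → -204 + 273.15 = 69.15 K.
For a reversible cycle Q_H/Q_C = T_H/T_C, so Q_H = Q_C·T_H/T_C = 244 × 294.00/69.15 = 1040 kJ.

Q_H ≈ 1040 kJ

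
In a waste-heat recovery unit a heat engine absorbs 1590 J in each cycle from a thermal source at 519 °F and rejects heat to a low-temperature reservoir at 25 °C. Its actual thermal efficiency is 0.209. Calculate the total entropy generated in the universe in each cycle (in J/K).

ΔS_univ ≈ 1.294 J/K

T_H = 519 °F → (519 − 32) × 5/9 = 270.56 °C = 543.71 K.
T_C = 25 °C → 25 + 273.15 = 298.15 K.
W = η·Q_H = 0.209 × 1590 = 332.3 J, so Q_C = Q_H − W = 1258 J.
Reservoir entropy changes: ΔS_H = −Q_H/T_H = −1590/543.71 = -2.924 J/K and ΔS_C = +Q_C/T_C = 1258/298.15 = 4.218 J/K.
ΔS_univ = −Q_H/T_H + Q_C/T_C = 1.294 J/K (> 0, since η = 0.209 < η_Carnot = 0.452).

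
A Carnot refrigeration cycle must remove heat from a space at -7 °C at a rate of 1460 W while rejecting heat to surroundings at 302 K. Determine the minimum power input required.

Ẇ_in ≈ 196.7 W

T_C = -7 °C → -7 + 273.15 = 266.15 K.
Carnot COP: COP_R = T_C/(T_H − T_C) = 266.15/35.85 = 7.4240.
W = Q_C/COP_R = 1460/7.4240 = 196.7 W.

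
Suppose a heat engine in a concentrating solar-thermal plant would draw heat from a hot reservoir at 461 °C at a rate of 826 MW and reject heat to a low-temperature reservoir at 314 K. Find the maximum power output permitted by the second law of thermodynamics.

Ẇ_max ≈ 472.7 MW

T_H = 461 °C → 461 + 273.15 = 734.15 K.
No engine can exceed the Carnot limit: η_max = 1 − T_C/T_H = 1 − 314.00/734.15 = 0.5723.
W_max = η_max · Q_H = 0.5723 × 826 = 472.7 MW.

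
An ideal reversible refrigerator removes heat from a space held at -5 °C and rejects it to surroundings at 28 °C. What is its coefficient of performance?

COP_R ≈ 8.13

T_H = 28 °C → 28 + 273.15 = 301.15 K.
T_C = -5 °C → -5 + 273.15 = 268.15 K.
For a reversible refrigerator, COP_R = T_C/(T_H − T_C) = 268.15/(301.15 − 268.15) = 8.13.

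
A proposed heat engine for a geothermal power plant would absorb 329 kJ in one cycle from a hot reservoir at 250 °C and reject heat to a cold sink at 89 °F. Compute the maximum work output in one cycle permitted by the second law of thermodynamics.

W_max ≈ 137 kJ

T_H = 250 °C → 250 + 273.15 = 523.15 K.
T_C = 89 °F → (89 − 32) × 5/9 = 31.67 °C = 304.82 K.
The second-law ceiling is the Carnot efficiency, η_max = 1 − T_C/T_H = 1 − 304.82/523.15 = 0.4173.
W_max = η_max · Q_H = 0.4173 × 329 = 137 kJ.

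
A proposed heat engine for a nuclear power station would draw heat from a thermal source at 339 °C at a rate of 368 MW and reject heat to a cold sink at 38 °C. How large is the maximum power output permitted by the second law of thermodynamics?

Ẇ_max ≈ 180.9 MW

T_H = 339 °C → 339 + 273.15 = 612.15 K.
T_C = 38 °C → 38 + 273.15 = 311.15 K.
No engine can exceed the Carnot limit: η_max = 1 − T_C/T_H = 1 − 311.15/612.15 = 0.4917.
W_max = η_max · Q_H = 0.4917 × 368 = 180.9 MW.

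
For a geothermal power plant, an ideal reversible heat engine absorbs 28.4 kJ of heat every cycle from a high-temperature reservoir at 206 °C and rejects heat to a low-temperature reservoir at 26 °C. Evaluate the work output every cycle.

T_H = 206 °C → 206 + 273.15 = 479.15 K.
T_C = 26 °C → 26 + 273.15 = 299.15 K.
Since the cycle is reversible, η = 1 − T_C/T_H = 1 − 299.15/479.15 = 0.3757.
W = η·Q_H = 0.3757 × 28.4 = 10.7 kJ.

W ≈ 10.7 kJ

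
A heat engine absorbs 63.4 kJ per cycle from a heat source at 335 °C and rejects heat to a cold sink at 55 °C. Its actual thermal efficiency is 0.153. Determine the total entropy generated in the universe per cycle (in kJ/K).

ΔS_univ ≈ 0.05939 kJ/K

T_H = 335 °C → 335 + 273.15 = 608.15 K.
T_C = 55 °C → 55 + 273.15 = 328.15 K.
W = η·Q_H = 0.153 × 63.4 = 9.700 kJ, so Q_C = Q_H − W = 53.70 kJ.
Entropy balance on the reservoirs: −Q_H/T_H = -0.1043 kJ/K, +Q_C/T_C = 0.1636 kJ/K.
ΔS_univ = −Q_H/T_H + Q_C/T_C = 0.05939 kJ/K (> 0, since η = 0.153 < η_Carnot = 0.460).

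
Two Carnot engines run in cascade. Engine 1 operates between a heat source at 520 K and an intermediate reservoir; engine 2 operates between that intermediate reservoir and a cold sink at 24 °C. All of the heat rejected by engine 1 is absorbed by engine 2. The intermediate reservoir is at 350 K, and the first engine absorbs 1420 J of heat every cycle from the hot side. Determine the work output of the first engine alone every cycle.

T_C = 24 °C → 24 + 273.15 = 297.15 K.
First-stage efficiency η₁ = 1 − T_m/T_H = 1 − 350.00/520.00 = 0.3269.
W₁ = η₁·Q_H = 0.3269 × 1420 = 464 J.

W₁ ≈ 464 J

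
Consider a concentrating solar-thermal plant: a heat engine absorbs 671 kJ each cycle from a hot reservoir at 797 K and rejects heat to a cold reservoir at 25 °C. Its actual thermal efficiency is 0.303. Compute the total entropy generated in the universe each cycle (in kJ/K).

T_C = 25 °C → 25 + 273.15 = 298.15 K.
W = η·Q_H = 0.303 × 671 = 203.3 kJ, so Q_C = Q_H − W = 467.7 kJ.
The hot reservoir loses entropy Q_H/T_H = 671/797.00 = 0.8419 kJ/K; the cold reservoir gains Q_C/T_C = 467.7/298.15 = 1.569 kJ/K.
ΔS_univ = −Q_H/T_H + Q_C/T_C = 0.727 kJ/K (> 0, since η = 0.303 < η_Carnot = 0.626).

ΔS_univ ≈ 0.727 kJ/K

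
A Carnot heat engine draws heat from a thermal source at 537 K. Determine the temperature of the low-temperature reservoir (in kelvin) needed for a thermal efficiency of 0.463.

T_C ≈ 288 K

From η = 1 − T_C/T_H, T_C = T_H·(1 − η) = 537.00 × (1 − 0.463) = 288 K.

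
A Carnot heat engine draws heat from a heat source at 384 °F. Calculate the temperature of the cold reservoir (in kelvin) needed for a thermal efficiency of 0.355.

T_H = 384 °F → (384 − 32) × 5/9 = 195.56 °C = 468.71 K.
From η = 1 − T_C/T_H, T_C = T_H·(1 − η) = 468.71 × (1 − 0.355) = 302 K.

T_C ≈ 302 K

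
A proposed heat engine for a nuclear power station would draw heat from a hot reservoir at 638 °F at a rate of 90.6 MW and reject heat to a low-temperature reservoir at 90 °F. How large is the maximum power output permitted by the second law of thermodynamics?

Ẇ_max ≈ 45.2 MW

T_H = 638 °F → (638 − 32) × 5/9 = 336.67 °C = 609.82 K.
T_C = 90 °F → (90 − 32) × 5/9 = 32.22 °C = 305.37 K.
The second-law ceiling is the Carnot efficiency, η_max = 1 − T_C/T_H = 1 − 305.37/609.82 = 0.4992.
W_max = η_max · Q_H = 0.4992 × 90.6 = 45.2 MW.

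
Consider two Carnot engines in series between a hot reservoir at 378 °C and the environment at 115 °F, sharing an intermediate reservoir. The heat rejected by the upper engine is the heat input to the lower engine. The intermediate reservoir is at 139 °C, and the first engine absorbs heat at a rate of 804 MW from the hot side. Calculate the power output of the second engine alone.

T_H = 378 °C → 378 + 273.15 = 651.15 K.
T_C = 115 °F → (115 − 32) × 5/9 = 46.11 °C = 319.26 K.
T_m = 139 °C → 139 + 273.15 = 412.15 K.
Heat entering the second stage: Q_m = Q_H·(T_m/T_H) = 804 × 412.15/651.15 = 509 MW.
Second-stage efficiency η₂ = 1 − T_C/T_m = 1 − 319.26/412.15 = 0.2254, so W₂ = η₂·Q_m = 115 MW.

Ẇ₂ ≈ 115 MW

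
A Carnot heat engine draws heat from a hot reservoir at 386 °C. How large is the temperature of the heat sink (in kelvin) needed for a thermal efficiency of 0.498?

T_C ≈ 330.9 K

T_H = 386 °C → 386 + 273.15 = 659.15 K.
From η = 1 − T_C/T_H, T_C = T_H·(1 − η) = 659.15 × (1 − 0.498) = 330.9 K.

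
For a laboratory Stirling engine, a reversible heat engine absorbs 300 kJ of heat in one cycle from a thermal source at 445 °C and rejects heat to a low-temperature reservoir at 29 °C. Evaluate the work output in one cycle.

T_H = 445 °C → 445 + 273.15 = 718.15 K.
T_C = 29 °C → 29 + 273.15 = 302.15 K.
Since the cycle is reversible, η = 1 − T_C/T_H = 1 − 302.15/718.15 = 0.5793.
W = η·Q_H = 0.5793 × 300 = 173.8 kJ.

W ≈ 173.8 kJ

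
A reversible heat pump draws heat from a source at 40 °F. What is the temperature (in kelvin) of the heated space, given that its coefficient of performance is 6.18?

T_C = 40 °F → (40 − 32) × 5/9 = 4.44 °C = 277.59 K.
COP_HP = T_H/(T_H − T_C) ⇒ T_H = T_C·COP_HP/(COP_HP − 1) = 277.59 × 6.18/(6.18 − 1) = 331.2 K.

T_H ≈ 331.2 K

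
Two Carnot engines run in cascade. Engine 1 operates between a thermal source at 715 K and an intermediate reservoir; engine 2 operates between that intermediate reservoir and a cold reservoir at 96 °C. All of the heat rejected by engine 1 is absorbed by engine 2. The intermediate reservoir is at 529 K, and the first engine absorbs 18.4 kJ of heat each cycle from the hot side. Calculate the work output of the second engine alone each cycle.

W₂ ≈ 4.114 kJ

T_C = 96 °C → 96 + 273.15 = 369.15 K.
Heat entering the second stage: Q_m = Q_H·(T_m/T_H) = 18.4 × 529.00/715.00 = 13.61 kJ.
Second-stage efficiency η₂ = 1 − T_C/T_m = 1 − 369.15/529.00 = 0.3022, so W₂ = η₂·Q_m = 4.114 kJ.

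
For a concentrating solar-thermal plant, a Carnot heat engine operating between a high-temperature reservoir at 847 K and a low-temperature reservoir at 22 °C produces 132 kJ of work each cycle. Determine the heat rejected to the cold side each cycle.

T_C = 22 °C → 22 + 273.15 = 295.15 K.
Carnot efficiency: η = 1 − T_C/T_H = 1 − 295.15/847.00 = 0.6515.
Since Q_C/Q_H = T_C/T_H and Q_H = W/η, Q_C = W·T_C/(T_H − T_C) = 132 × 295.15/551.85 = 70.60 kJ.

Q_C ≈ 70.60 kJ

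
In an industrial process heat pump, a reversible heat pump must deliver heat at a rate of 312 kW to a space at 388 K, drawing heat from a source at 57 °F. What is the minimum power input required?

Ẇ_in ≈ 81.2 kW

T_C = 57 °F → (57 − 32) × 5/9 = 13.89 °C = 287.04 K.
Reversible heating COP: COP_HP = T_H/(T_H − T_C) = 388.00/100.96 = 3.8431.
W = Q_H/COP_HP = 312/3.8431 = 81.2 kW.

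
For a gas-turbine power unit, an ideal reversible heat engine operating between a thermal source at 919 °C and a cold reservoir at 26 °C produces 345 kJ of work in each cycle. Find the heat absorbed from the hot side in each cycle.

Q_H ≈ 461 kJ

T_H = 919 °C → 919 + 273.15 = 1192.15 K.
T_C = 26 °C → 26 + 273.15 = 299.15 K.
η_rev = 1 − T_C/T_H = 1 − 299.15/1192.15 = 0.7491.
Q_H = W/η = 345/0.7491 = 461 kJ.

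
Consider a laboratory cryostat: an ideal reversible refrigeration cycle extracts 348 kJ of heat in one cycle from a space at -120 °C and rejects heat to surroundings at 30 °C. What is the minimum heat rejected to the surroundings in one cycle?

T_H = 30 °C → 30 + 273.15 = 303.15 K.
T_C = -120 °C → -120 + 273.15 = 153.15 K.
For a reversible cycle Q_H/Q_C = T_H/T_C, so Q_H = Q_C·T_H/T_C = 348 × 303.15/153.15 = 689 kJ.

Q_H ≈ 689 kJ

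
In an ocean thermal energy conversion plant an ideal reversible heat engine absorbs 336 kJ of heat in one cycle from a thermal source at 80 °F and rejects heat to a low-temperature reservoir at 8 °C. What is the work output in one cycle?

T_H = 80 °F → (80 − 32) × 5/9 = 26.67 °C = 299.82 K.
T_C = 8 °C → 8 + 273.15 = 281.15 K.
For a reversible engine, η = 1 − T_C/T_H = 1 − 281.15/299.82 = 0.0623.
W = η·Q_H = 0.0623 × 336 = 20.9 kJ.

W ≈ 20.9 kJ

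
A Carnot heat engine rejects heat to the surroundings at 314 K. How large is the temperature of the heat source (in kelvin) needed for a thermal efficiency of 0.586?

From η = 1 − T_C/T_H, solving for T_H gives T_H = T_C/(1 − η) = 314.00/(1 − 0.586) = 758 K.

T_H ≈ 758 K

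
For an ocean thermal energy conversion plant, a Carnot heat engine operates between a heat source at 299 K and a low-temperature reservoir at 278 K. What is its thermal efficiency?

The Carnot efficiency is η = 1 − T_C/T_H = 1 − 278.00/299.00 = 0.07023.

η ≈ 0.07023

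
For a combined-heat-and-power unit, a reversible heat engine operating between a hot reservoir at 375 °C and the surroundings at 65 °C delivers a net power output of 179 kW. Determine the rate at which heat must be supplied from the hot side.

Q̇_H ≈ 374 kW

T_H = 375 °C → 375 + 273.15 = 648.15 K.
T_C = 65 °C → 65 + 273.15 = 338.15 K.
For a reversible engine, η = 1 − T_C/T_H = 1 − 338.15/648.15 = 0.4783.
Q_H = W/η = 179/0.4783 = 374 kW.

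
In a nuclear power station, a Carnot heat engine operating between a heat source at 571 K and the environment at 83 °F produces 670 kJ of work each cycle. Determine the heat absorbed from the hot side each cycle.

Q_H ≈ 1420 kJ

T_C = 83 °F → (83 − 32) × 5/9 = 28.33 °C = 301.48 K.
For a reversible engine, η = 1 − T_C/T_H = 1 − 301.48/571.00 = 0.4720.
Q_H = W/η = 670/0.4720 = 1420 kJ.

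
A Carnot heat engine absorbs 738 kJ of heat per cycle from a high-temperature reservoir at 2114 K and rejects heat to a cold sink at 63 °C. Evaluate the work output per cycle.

T_C = 63 °C → 63 + 273.15 = 336.15 K.
The Carnot efficiency is η = 1 − T_C/T_H = 1 − 336.15/2114.00 = 0.8410.
W = η·Q_H = 0.8410 × 738 = 621 kJ.

W ≈ 621 kJ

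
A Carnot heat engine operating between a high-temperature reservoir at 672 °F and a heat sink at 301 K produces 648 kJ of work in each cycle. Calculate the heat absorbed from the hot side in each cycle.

T_H = 672 °F → (672 − 32) × 5/9 = 355.56 °C = 628.71 K.
η_rev = 1 − T_C/T_H = 1 − 301.00/628.71 = 0.5212.
Q_H = W/η = 648/0.5212 = 1240 kJ.

Q_H ≈ 1240 kJ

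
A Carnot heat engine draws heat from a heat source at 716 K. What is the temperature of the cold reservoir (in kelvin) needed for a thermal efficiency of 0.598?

From η = 1 − T_C/T_H, T_C = T_H·(1 − η) = 716.00 × (1 − 0.598) = 287.8 K.

T_C ≈ 287.8 K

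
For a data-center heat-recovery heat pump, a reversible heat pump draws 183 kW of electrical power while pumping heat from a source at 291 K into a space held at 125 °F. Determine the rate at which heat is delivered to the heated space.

T_H = 125 °F → (125 − 32) × 5/9 = 51.67 °C = 324.82 K.
The Carnot heat-pump COP is COP_HP = T_H/(T_H − T_C) = 324.82/33.82 = 9.6052.
Q_H = COP_HP · W = 9.6052 × 183 = 1758 kW.

Q̇_H ≈ 1758 kW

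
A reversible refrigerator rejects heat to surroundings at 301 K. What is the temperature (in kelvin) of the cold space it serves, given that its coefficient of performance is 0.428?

T_C ≈ 90.2 K

COP_R = T_C/(T_H − T_C) ⇒ T_C = T_H·COP_R/(1 + COP_R) = 301.00 × 0.428/(1 + 0.428) = 90.2 K.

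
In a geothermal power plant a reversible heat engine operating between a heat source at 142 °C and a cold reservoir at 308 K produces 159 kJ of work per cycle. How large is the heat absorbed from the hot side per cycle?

Q_H ≈ 616 kJ

T_H = 142 °C → 142 + 273.15 = 415.15 K.
For a reversible engine, η = 1 − T_C/T_H = 1 − 308.00/415.15 = 0.2581.
Q_H = W/η = 159/0.2581 = 616 kJ.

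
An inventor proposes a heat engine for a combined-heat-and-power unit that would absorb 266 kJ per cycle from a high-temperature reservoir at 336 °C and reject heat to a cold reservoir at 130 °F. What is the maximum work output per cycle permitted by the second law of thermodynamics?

W_max ≈ 122.9 kJ

T_H = 336 °C → 336 + 273.15 = 609.15 K.
T_C = 130 °F → (130 − 32) × 5/9 = 54.44 °C = 327.59 K.
By the Carnot theorem, η_max = 1 − T_C/T_H = 1 − 327.59/609.15 = 0.4622.
W_max = η_max · Q_H = 0.4622 × 266 = 122.9 kJ.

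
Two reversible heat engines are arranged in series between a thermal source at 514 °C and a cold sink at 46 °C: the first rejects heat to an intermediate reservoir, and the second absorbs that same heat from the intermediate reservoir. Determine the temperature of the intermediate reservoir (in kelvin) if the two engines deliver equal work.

T_m ≈ 553 K

T_H = 514 °C → 514 + 273.15 = 787.15 K.
T_C = 46 °C → 46 + 273.15 = 319.15 K.
For reversible stages Q_m = Q_H·(T_m/T_H). Setting W₁ = Q_H(1 − T_m/T_H) equal to W₂ = Q_m(1 − T_C/T_m) = Q_H·(T_m − T_C)/T_H gives T_H − T_m = T_m − T_C, so T_m = (T_H + T_C)/2 = (787.15 + 319.15)/2 = 553 K.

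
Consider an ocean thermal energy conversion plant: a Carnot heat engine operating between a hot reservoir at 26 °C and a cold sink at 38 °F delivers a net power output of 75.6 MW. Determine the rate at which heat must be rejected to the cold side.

T_H = 26 °C → 26 + 273.15 = 299.15 K.
T_C = 38 °F → (38 − 32) × 5/9 = 3.33 °C = 276.48 K.
Since the cycle is reversible, η = 1 − T_C/T_H = 1 − 276.48/299.15 = 0.0758.
Since Q_C/Q_H = T_C/T_H and Q_H = W/η, Q_C = W·T_C/(T_H − T_C) = 75.6 × 276.48/22.67 = 922 MW.

Q̇_C ≈ 922 MW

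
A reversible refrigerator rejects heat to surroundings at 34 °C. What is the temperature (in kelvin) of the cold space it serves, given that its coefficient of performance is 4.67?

T_H = 34 °C → 34 + 273.15 = 307.15 K.
COP_R = T_C/(T_H − T_C) ⇒ T_C = T_H·COP_R/(1 + COP_R) = 307.15 × 4.67/(1 + 4.67) = 253.0 K.

T_C ≈ 253.0 K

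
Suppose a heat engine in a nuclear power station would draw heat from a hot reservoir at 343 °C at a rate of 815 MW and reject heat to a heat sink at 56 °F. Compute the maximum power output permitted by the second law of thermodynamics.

Ẇ_max ≈ 436 MW

T_H = 343 °C → 343 + 273.15 = 616.15 K.
T_C = 56 °F → (56 − 32) × 5/9 = 13.33 °C = 286.48 K.
The upper bound on efficiency is η_max = 1 − T_C/T_H = 1 − 286.48/616.15 = 0.5350.
W_max = η_max · Q_H = 0.5350 × 815 = 436 MW.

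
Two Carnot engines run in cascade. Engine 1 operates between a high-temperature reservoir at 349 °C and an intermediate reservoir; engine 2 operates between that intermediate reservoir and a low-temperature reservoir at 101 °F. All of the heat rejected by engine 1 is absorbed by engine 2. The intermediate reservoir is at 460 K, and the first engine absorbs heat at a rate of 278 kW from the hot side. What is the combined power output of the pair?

T_H = 349 °C → 349 + 273.15 = 622.15 K.
T_C = 101 °F → (101 − 32) × 5/9 = 38.33 °C = 311.48 K.
Two reversible stages in series are equivalent to a single Carnot engine between T_H and T_C, so η_total = 1 − T_C/T_H = 1 − 311.48/622.15 = 0.4993.
W_total = η_total · Q_H = 0.4993 × 278 = 139 kW.

Ẇ_total ≈ 139 kW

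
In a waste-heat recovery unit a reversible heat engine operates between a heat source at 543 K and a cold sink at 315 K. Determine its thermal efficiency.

Since the cycle is reversible, η = 1 − T_C/T_H = 1 − 315.00/543.00 = 0.420.

η ≈ 0.420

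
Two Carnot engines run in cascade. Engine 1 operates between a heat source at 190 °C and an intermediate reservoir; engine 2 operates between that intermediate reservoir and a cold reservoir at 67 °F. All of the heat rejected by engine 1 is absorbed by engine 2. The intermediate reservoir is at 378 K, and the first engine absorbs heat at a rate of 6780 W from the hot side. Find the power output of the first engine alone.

Ẇ₁ ≈ 1250 W

T_H = 190 °C → 190 + 273.15 = 463.15 K.
T_C = 67 °F → (67 − 32) × 5/9 = 19.44 °C = 292.59 K.
First-stage efficiency η₁ = 1 − T_m/T_H = 1 − 378.00/463.15 = 0.1838.
W₁ = η₁·Q_H = 0.1838 × 6780 = 1250 W.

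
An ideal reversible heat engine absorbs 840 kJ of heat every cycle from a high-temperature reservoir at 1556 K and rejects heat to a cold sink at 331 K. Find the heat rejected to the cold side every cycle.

η_rev = 1 − T_C/T_H = 1 − 331.00/1556.00 = 0.7873.
For a reversible cycle Q_C/Q_H = T_C/T_H, so Q_C = 840 × 331.00/1556.00 = 179 kJ.

Q_C ≈ 179 kJ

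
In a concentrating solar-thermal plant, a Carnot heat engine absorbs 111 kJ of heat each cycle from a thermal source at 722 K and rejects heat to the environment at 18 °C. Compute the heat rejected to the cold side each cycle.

Q_C ≈ 44.76 kJ

T_C = 18 °C → 18 + 273.15 = 291.15 K.
η_rev = 1 − T_C/T_H = 1 − 291.15/722.00 = 0.5967.
For a reversible cycle Q_C/Q_H = T_C/T_H, so Q_C = 111 × 291.15/722.00 = 44.76 kJ.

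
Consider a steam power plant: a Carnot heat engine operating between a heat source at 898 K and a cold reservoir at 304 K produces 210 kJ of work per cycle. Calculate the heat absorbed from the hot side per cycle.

Q_H ≈ 317.5 kJ

η_rev = 1 − T_C/T_H = 1 − 304.00/898.00 = 0.6615.
Q_H = W/η = 210/0.6615 = 317.5 kJ.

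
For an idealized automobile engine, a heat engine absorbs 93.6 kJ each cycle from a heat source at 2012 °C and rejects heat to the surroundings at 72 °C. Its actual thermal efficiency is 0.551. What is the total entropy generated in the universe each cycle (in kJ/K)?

T_H = 2012 °C → 2012 + 273.15 = 2285.15 K.
T_C = 72 °C → 72 + 273.15 = 345.15 K.
W = η·Q_H = 0.551 × 93.6 = 51.57 kJ, so Q_C = Q_H − W = 42.03 kJ.
The hot reservoir loses entropy Q_H/T_H = 93.6/2285.15 = 0.04096 kJ/K; the cold reservoir gains Q_C/T_C = 42.03/345.15 = 0.1218 kJ/K.
ΔS_univ = −Q_H/T_H + Q_C/T_C = 0.08080 kJ/K (> 0, since η = 0.551 < η_Carnot = 0.849).

ΔS_univ ≈ 0.08080 kJ/K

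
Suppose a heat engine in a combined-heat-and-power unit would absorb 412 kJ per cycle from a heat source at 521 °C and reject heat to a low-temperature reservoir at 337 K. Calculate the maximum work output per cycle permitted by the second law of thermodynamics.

T_H = 521 °C → 521 + 273.15 = 794.15 K.
No engine can exceed the Carnot limit: η_max = 1 − T_C/T_H = 1 − 337.00/794.15 = 0.5756.
W_max = η_max · Q_H = 0.5756 × 412 = 237 kJ.

W_max ≈ 237 kJ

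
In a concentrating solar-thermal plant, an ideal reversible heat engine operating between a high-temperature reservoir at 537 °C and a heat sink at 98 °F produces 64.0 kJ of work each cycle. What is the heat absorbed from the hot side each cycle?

T_H = 537 °C → 537 + 273.15 = 810.15 K.
T_C = 98 °F → (98 − 32) × 5/9 = 36.67 °C = 309.82 K.
η_rev = 1 − T_C/T_H = 1 − 309.82/810.15 = 0.6176.
Q_H = W/η = 64.0/0.6176 = 104 kJ.

Q_H ≈ 104 kJ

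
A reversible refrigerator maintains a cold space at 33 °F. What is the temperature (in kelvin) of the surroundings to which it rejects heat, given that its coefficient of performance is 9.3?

T_H ≈ 303 K

T_C = 33 °F → (33 − 32) × 5/9 = 0.56 °C = 273.71 K.
COP_R = T_C/(T_H − T_C) ⇒ T_H = T_C·(1 + 1/COP_R) = 273.71 × (1 + 1/9.3) = 303 K.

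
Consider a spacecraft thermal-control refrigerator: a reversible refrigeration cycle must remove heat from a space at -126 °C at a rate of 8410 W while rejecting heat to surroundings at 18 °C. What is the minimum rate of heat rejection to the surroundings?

Q̇_H ≈ 16640 W

T_H = 18 °C → 18 + 273.15 = 291.15 K.
T_C = -126 °C → -126 + 273.15 = 147.15 K.
For a reversible cycle Q_H/Q_C = T_H/T_C, so Q_H = Q_C·T_H/T_C = 8410 × 291.15/147.15 = 16640 W.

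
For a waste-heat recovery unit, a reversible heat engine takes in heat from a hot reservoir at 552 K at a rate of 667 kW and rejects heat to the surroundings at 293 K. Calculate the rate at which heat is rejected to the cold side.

Q̇_C ≈ 354.0 kW

Since the cycle is reversible, η = 1 − T_C/T_H = 1 − 293.00/552.00 = 0.4692.
For a reversible cycle Q_C/Q_H = T_C/T_H, so Q_C = 667 × 293.00/552.00 = 354.0 kW.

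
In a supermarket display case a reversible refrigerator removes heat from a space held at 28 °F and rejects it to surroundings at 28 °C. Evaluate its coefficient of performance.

COP_R ≈ 8.96

T_H = 28 °C → 28 + 273.15 = 301.15 K.
T_C = 28 °F → (28 − 32) × 5/9 = -2.22 °C = 270.93 K.
Carnot COP: COP_R = T_C/(T_H − T_C) = 270.93/(301.15 − 270.93) = 8.96.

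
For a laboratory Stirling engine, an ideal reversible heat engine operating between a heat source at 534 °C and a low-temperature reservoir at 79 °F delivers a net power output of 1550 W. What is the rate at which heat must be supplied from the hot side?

Q̇_H ≈ 2463 W

T_H = 534 °C → 534 + 273.15 = 807.15 K.
T_C = 79 °F → (79 − 32) × 5/9 = 26.11 °C = 299.26 K.
For a reversible engine, η = 1 − T_C/T_H = 1 − 299.26/807.15 = 0.6292.
Q_H = W/η = 1550/0.6292 = 2463 W.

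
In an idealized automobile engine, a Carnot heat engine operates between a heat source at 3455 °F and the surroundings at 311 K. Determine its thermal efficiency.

T_H = 3455 °F → (3455 − 32) × 5/9 = 1901.67 °C = 2174.82 K.
η_rev = 1 − T_C/T_H = 1 − 311.00/2174.82 = 0.8570.

η ≈ 0.8570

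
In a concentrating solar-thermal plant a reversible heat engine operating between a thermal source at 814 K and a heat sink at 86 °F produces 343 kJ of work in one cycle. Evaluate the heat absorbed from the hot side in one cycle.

Q_H ≈ 546.5 kJ

T_C = 86 °F → (86 − 32) × 5/9 = 30.00 °C = 303.15 K.
η_rev = 1 − T_C/T_H = 1 − 303.15/814.00 = 0.6276.
Q_H = W/η = 343/0.6276 = 546.5 kJ.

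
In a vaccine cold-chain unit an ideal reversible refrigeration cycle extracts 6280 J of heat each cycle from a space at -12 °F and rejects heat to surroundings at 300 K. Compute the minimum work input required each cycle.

W_in ≈ 1300 J

T_C = -12 °F → (-12 − 32) × 5/9 = -24.44 °C = 248.71 K.
For a reversible refrigerator, COP_R = T_C/(T_H − T_C) = 248.71/51.29 = 4.8486.
W = Q_C/COP_R = 6280/4.8486 = 1300 J.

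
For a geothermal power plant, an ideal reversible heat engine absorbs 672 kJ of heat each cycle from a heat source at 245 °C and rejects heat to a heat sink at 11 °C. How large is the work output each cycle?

W ≈ 303 kJ

T_H = 245 °C → 245 + 273.15 = 518.15 K.
T_C = 11 °C → 11 + 273.15 = 284.15 K.
Since the cycle is reversible, η = 1 − T_C/T_H = 1 − 284.15/518.15 = 0.4516.
W = η·Q_H = 0.4516 × 672 = 303 kJ.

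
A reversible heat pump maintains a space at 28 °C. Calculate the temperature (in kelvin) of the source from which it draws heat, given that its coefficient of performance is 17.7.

T_H = 28 °C → 28 + 273.15 = 301.15 K.
COP_HP = T_H/(T_H − T_C) ⇒ T_C = T_H·(COP_HP − 1)/COP_HP = 301.15 × (17.7 − 1)/17.7 = 284.1 K.

T_C ≈ 284.1 K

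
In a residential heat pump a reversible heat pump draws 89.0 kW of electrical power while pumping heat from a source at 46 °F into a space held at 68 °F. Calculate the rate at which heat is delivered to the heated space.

Q̇_H ≈ 2130 kW

T_H = 68 °F → (68 − 32) × 5/9 = 20.00 °C = 293.15 K.
T_C = 46 °F → (46 − 32) × 5/9 = 7.78 °C = 280.93 K.
The Carnot heat-pump COP is COP_HP = T_H/(T_H − T_C) = 293.15/12.22 = 23.9850.
Q_H = COP_HP · W = 23.9850 × 89.0 = 2130 kW.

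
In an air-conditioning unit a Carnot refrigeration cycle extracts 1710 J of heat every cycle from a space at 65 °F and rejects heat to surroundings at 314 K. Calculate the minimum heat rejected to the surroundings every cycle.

Q_H ≈ 1842 J

T_C = 65 °F → (65 − 32) × 5/9 = 18.33 °C = 291.48 K.
For a reversible cycle Q_H/Q_C = T_H/T_C, so Q_H = Q_C·T_H/T_C = 1710 × 314.00/291.48 = 1842 J.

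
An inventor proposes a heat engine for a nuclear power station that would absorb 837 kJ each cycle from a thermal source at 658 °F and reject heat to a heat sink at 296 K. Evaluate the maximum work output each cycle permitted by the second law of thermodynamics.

W_max ≈ 438 kJ

T_H = 658 °F → (658 − 32) × 5/9 = 347.78 °C = 620.93 K.
The second-law ceiling is the Carnot efficiency, η_max = 1 − T_C/T_H = 1 − 296.00/620.93 = 0.5233.
W_max = η_max · Q_H = 0.5233 × 837 = 438 kJ.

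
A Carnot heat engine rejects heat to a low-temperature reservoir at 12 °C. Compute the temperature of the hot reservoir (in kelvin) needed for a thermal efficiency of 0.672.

T_C = 12 °C → 12 + 273.15 = 285.15 K.
From η = 1 − T_C/T_H, solving for T_H gives T_H = T_C/(1 − η) = 285.15/(1 − 0.672) = 869 K.

T_H ≈ 869 K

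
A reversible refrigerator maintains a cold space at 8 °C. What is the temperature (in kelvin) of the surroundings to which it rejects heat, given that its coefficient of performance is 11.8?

T_H ≈ 305 K

T_C = 8 °C → 8 + 273.15 = 281.15 K.
COP_R = T_C/(T_H − T_C) ⇒ T_H = T_C·(1 + 1/COP_R) = 281.15 × (1 + 1/11.8) = 305 K.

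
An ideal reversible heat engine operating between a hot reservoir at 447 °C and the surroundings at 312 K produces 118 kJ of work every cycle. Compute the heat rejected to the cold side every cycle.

T_H = 447 °C → 447 + 273.15 = 720.15 K.
The Carnot efficiency is η = 1 − T_C/T_H = 1 − 312.00/720.15 = 0.5668.
Since Q_C/Q_H = T_C/T_H and Q_H = W/η, Q_C = W·T_C/(T_H − T_C) = 118 × 312.00/408.15 = 90.20 kJ.

Q_C ≈ 90.20 kJ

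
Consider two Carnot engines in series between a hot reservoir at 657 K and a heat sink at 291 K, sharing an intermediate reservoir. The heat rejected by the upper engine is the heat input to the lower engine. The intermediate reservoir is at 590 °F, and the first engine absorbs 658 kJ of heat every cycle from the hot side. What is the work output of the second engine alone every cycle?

W₂ ≈ 293 kJ

T_m = 590 °F → (590 − 32) × 5/9 = 310.00 °C = 583.15 K.
Heat entering the second stage: Q_m = Q_H·(T_m/T_H) = 658 × 583.15/657.00 = 584 kJ.
Second-stage efficiency η₂ = 1 − T_C/T_m = 1 − 291.00/583.15 = 0.5010, so W₂ = η₂·Q_m = 293 kJ.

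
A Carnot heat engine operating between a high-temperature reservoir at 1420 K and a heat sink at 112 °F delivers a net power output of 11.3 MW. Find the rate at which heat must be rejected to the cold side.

T_C = 112 °F → (112 − 32) × 5/9 = 44.44 °C = 317.59 K.
The Carnot efficiency is η = 1 − T_C/T_H = 1 − 317.59/1420.00 = 0.7763.
Since Q_C/Q_H = T_C/T_H and Q_H = W/η, Q_C = W·T_C/(T_H − T_C) = 11.3 × 317.59/1102.41 = 3.255 MW.

Q̇_C ≈ 3.255 MW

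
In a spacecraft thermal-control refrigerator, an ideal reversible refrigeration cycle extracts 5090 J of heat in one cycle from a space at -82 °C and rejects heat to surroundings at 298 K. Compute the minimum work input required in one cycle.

W_in ≈ 2845 J

T_C = -82 °C → -82 + 273.15 = 191.15 K.
For a reversible refrigerator, COP_R = T_C/(T_H − T_C) = 191.15/106.85 = 1.7890.
W = Q_C/COP_R = 5090/1.7890 = 2845 J.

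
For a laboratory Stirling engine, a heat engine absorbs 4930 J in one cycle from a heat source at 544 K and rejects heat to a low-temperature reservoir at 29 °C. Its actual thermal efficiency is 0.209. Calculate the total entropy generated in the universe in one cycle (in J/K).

T_C = 29 °C → 29 + 273.15 = 302.15 K.
W = η·Q_H = 0.209 × 4930 = 1030 J, so Q_C = Q_H − W = 3900 J.
Entropy balance on the reservoirs: −Q_H/T_H = -9.062 J/K, +Q_C/T_C = 12.91 J/K.
ΔS_univ = −Q_H/T_H + Q_C/T_C = 3.844 J/K (> 0, since η = 0.209 < η_Carnot = 0.445).

ΔS_univ ≈ 3.844 J/K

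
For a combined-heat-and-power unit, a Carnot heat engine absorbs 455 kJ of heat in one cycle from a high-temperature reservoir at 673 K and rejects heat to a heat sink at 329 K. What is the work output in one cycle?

W ≈ 233 kJ

Since the cycle is reversible, η = 1 − T_C/T_H = 1 − 329.00/673.00 = 0.5111.
W = η·Q_H = 0.5111 × 455 = 233 kJ.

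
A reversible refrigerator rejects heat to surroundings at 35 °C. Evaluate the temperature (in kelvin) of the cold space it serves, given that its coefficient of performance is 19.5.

T_C ≈ 293 K

T_H = 35 °C → 35 + 273.15 = 308.15 K.
COP_R = T_C/(T_H − T_C) ⇒ T_C = T_H·COP_R/(1 + COP_R) = 308.15 × 19.5/(1 + 19.5) = 293 K.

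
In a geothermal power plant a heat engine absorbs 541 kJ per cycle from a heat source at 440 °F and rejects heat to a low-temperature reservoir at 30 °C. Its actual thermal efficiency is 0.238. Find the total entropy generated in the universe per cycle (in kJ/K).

T_H = 440 °F → (440 − 32) × 5/9 = 226.67 °C = 499.82 K.
T_C = 30 °C → 30 + 273.15 = 303.15 K.
W = η·Q_H = 0.238 × 541 = 128.8 kJ, so Q_C = Q_H − W = 412.2 kJ.
Reservoir entropy changes: ΔS_H = −Q_H/T_H = −541/499.82 = -1.082 kJ/K and ΔS_C = +Q_C/T_C = 412.2/303.15 = 1.360 kJ/K.
ΔS_univ = −Q_H/T_H + Q_C/T_C = 0.277 kJ/K (> 0, since η = 0.238 < η_Carnot = 0.393).

ΔS_univ ≈ 0.277 kJ/K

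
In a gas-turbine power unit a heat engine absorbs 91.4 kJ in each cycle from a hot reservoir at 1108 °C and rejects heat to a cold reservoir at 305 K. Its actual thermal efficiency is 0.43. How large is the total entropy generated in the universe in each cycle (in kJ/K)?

ΔS_univ ≈ 0.105 kJ/K

T_H = 1108 °C → 1108 + 273.15 = 1381.15 K.
W = η·Q_H = 0.43 × 91.4 = 39.30 kJ, so Q_C = Q_H − W = 52.10 kJ.
Entropy balance on the reservoirs: −Q_H/T_H = -0.06618 kJ/K, +Q_C/T_C = 0.1708 kJ/K.
ΔS_univ = −Q_H/T_H + Q_C/T_C = 0.105 kJ/K (> 0, since η = 0.43 < η_Carnot = 0.779).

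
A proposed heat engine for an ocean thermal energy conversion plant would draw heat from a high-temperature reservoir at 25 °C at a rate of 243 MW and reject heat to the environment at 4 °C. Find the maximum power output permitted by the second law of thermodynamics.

Ẇ_max ≈ 17.12 MW

T_H = 25 °C → 25 + 273.15 = 298.15 K.
T_C = 4 °C → 4 + 273.15 = 277.15 K.
By the Carnot theorem, η_max = 1 − T_C/T_H = 1 − 277.15/298.15 = 0.0704.
W_max = η_max · Q_H = 0.0704 × 243 = 17.12 MW.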